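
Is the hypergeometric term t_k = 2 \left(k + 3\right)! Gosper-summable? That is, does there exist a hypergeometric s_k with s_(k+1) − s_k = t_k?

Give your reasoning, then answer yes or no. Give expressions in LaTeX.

r(k) = k + 4 after simplifying.
Normal form (A,B,C) = (k + 4, 1, 1).
f must satisfy (k + 4)·f(k+1) − (1)·f(k) = 1.
Degrees (1,0,0) ⇒ d ≤ -1.
deg f ≤ -1 is impossible — no certificate.

No — key equation has no polynomial f.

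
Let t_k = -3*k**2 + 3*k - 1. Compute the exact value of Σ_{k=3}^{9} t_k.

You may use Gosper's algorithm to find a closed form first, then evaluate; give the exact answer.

The ratio is (3*k**2 + 3*k + 1)/(3*k**2 - 3*k + 1).
A = 1, B = 1, C = k**2 - k + 1/3.
Set up (1)·f(k+1) − (1)·f(k) − (k**2 - k + 1/3) = 0.
From deg A=0, deg B=0, deg C=2: d=3.
Solve for f: f(k) = k*(k**2 - 3*k + 3)/3 (degree 3 ≤ 3).
Then R = B(k−1)f/C = k*(k**2 - 3*k + 3)/(3*k**2 - 3*k + 1), so s_k = R(k)·t_k = k*(-k**2 + 3*k - 3).
Verify: -3*k**2 + 3*k - 1 matches t_k.
Sum = s_(10) − s_(3); s_(10) = -730, s_(3) = -9 ⇒ -721.

Σ = -721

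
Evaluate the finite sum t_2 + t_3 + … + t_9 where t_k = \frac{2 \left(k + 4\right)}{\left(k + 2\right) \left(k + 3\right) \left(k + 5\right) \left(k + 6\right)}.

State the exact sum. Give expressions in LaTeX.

Σ = 19/630

The ratio is (k + 2)*(k + 5)**2/((k + 4)**2*(k + 7)).
Take A(k)=k + 2, B(k)=k + 7, C(k)=k**2 + 8*k + 16.
Solve (k + 2)·f(k+1) − (k + 6)·f(k) = k**2 + 8*k + 16.
deg f ≤ 4 (via 1,1,2).
Coefficient equations give f(k) = k*(k + 3)*(k + 4)*(k + 7)/20.
R(k) = B(k−1)·f(k)/C(k) = k*(k + 3)*(k + 6)*(k + 7)/(20*(k + 4)); s_k = R·t_k = k*(k + 7)/(10*(k**2 + 7*k + 10)).
Δs = 2*(k + 4)/(k**4 + 16*k**3 + 91*k**2 + 216*k + 180), as required.
Σ_(k=2)^(9) t_k = s_(10) − s_(2) = 17/180 − (9/140) = 19/630.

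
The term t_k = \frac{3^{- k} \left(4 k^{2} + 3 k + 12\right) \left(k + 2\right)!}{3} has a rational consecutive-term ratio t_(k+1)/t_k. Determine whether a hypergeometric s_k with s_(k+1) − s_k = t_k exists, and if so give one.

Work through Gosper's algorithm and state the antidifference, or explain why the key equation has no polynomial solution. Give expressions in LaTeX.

s_k = 3^{- k} \left(4 k - 1\right) \left(k + 2\right)!

t_(k+1)/t_k = (k + 3)*(3*k + 4*(k + 1)**2 + 15)/(3*(4*k**2 + 3*k + 12)).
Normal form (A,B,C) = (k/3 + 1, 1, k**2 + 3*k/4 + 3).
Set up (k/3 + 1)·f(k+1) − (1)·f(k) − (k**2 + 3*k/4 + 3) = 0.
deg f ≤ 1 (via 1,0,2).
A polynomial solution: f(k) = 3*(4*k - 1)/4.
R(k) = B(k−1)·f(k)/C(k) = 3*(4*k - 1)/(4*k**2 + 3*k + 12); s_k = R·t_k = (4*k - 1)*factorial(k + 2)/3**k.
Δs = (4*k**2 + 3*k + 12)*factorial(k + 2)/(3*3**k), as required.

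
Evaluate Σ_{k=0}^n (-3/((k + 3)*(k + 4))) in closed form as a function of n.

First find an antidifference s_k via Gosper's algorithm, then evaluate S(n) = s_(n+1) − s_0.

Ratio r(k) = (k + 3)/(k + 5).
A = k + 3, B = k + 5, C = 1.
Set up (k + 3)·f(k+1) − (k + 4)·f(k) − (1) = 0.
d = 1 from the (1,1,0) case.
Solve for f: f(k) = k/3 (degree 1 ≤ 1).
Get s_k = R·t_k = -k/(k + 3) with R(k) = B(k−1)f(k)/C(k) = k*(k + 4)/3.
Check: Δs_k = -3/(k**2 + 7*k + 12). ✓
Telescope: S(n) = s_(n+1) − s_(0) = (-n - 1)/(n + 4) − (0) = (-n - 1)/(n + 4).

S(n) = (-n - 1)/(n + 4)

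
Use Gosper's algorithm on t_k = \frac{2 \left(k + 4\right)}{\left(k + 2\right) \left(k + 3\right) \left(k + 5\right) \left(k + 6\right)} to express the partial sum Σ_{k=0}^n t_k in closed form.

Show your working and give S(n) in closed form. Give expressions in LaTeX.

S(n) = \frac{n^{2} + 9 n + 8}{10 \left(n^{2} + 9 n + 18\right)}

t_(k+1)/t_k = (k + 2)*(k + 5)**2/((k + 4)**2*(k + 7)).
Gosper form: A/B · C(k+1)/C(k) with A=k + 2, B=k + 7, C=k**2 + 8*k + 16.
Need (k + 2)·f(k+1) − (k + 6)·f(k) = k**2 + 8*k + 16.
d = 4 from the (1,1,2) case.
Solve for f: f(k) = k*(k + 3)*(k + 4)*(k + 7)/20 (degree 4 ≤ 4).
So s_k = (B(k−1)f/C)·t_k = (k*(k + 3)*(k + 6)*(k + 7)/(20*(k + 4)))·t_k = k*(k + 7)/(10*(k**2 + 7*k + 10)).
s_(k+1) − s_k = 2*(k + 4)/(k**4 + 16*k**3 + 91*k**2 + 216*k + 180) = t_k.
Telescope: S(n) = s_(n+1) − s_(0) = (n**2 + 9*n + 8)/(10*(n**2 + 9*n + 18)) − (0) = (n**2 + 9*n + 8)/(10*(n**2 + 9*n + 18)).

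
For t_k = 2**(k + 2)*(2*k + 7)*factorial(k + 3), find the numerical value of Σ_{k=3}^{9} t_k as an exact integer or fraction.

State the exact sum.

Step 1: r(k) = 2*(k + 4)*(2*k + 9)/(2*k + 7).
So A=2*k + 8 and B=1, with C=k + 7/2.
Key eq: (2*k + 8)·f(k+1) = (1)·f(k) + (k + 7/2).
Degrees (1,0,1) ⇒ d ≤ 0.
Solve for f: f(k) = 1/2 (degree 0 ≤ 0).
So s_k = (B(k−1)f/C)·t_k = (1/(2*k + 7))·t_k = 2**(k + 2)*factorial(k + 3).
Check: Δs_k = 2**(k + 2)*(2*k + 7)*factorial(k + 3). ✓
Σ_(k=3)^(9) t_k = s_(10) − s_(3) = 25505877196800 − (23040) = 25505877173760.

Σ = 25505877173760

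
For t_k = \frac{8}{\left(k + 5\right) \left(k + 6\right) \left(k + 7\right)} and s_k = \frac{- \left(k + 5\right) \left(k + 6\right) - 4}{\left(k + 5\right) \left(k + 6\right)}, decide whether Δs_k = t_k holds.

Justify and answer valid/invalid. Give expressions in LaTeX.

valid (s_(k+1) − s_k reduces to t_k)

s_(k+1) = (-(k + 6)*(k + 7) - 4)/((k + 6)*(k + 7))
s_(k+1) − s_k = 8/(k**3 + 18*k**2 + 107*k + 210)
(s_(k+1) − s_k) − t_k = 0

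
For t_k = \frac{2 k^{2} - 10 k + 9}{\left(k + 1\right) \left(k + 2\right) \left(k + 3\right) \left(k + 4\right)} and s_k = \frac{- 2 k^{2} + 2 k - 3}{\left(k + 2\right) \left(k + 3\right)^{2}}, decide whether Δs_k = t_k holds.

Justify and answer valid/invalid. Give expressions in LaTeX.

s_(k+1) = (2*k - 2*(k + 1)**2 - 1)/((k + 3)*(k + 4)**2)
s_(k+1) − s_k = (2*k**3 - 6*k**2 - 35*k + 30)/(k**5 + 16*k**4 + 101*k**3 + 314*k**2 + 480*k + 288)
(s_(k+1) − s_k) − t_k = 2*(-4*k**3 - 2*k**2 + 26*k - 39)/(k**6 + 17*k**5 + 117*k**4 + 415*k**3 + 794*k**2 + 768*k + 288)

Invalid: residual \frac{2 \left(- 4 k^{3} - 2 k^{2} + 26 k - 39\right)}{k^{6} + 17 k^{5} + 117 k^{4} + 415 k^{3} + 794 k^{2} + 768 k + 288} ≠ 0.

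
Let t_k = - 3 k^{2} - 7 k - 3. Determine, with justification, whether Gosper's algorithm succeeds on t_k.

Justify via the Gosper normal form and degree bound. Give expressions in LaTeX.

t_(k+1)/t_k = (3*k**2 + 13*k + 13)/(3*k**2 + 7*k + 3).
Factor: A=1; B=1; C=k**2 + 7*k/3 + 1.
Set up (1)·f(k+1) − (1)·f(k) − (k**2 + 7*k/3 + 1) = 0.
Bound: deg f ≤ 3.
Coefficient equations give f(k) = k**2*(k + 2)/3.
R(k) = B(k−1)·f(k)/C(k) = k**2*(k + 2)/(3*k**2 + 7*k + 3); s_k = R·t_k = k**2*(-k - 2).
s_(k+1) − s_k = -3*k**2 - 7*k - 3 = t_k.

Yes. s_k = k^{2} \left(- k - 2\right).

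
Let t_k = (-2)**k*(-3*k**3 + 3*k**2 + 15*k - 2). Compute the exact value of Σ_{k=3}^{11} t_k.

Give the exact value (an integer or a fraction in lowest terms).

Σ = 5177304

r(k) = 2*(-3*k**3 - 6*k**2 + 12*k + 13)/(3*k**3 - 3*k**2 - 15*k + 2) after simplifying.
Factor: A=-2; B=1; C=k**3 - k**2 - 5*k + 2/3.
Set up (-2)·f(k+1) − (1)·f(k) − (k**3 - k**2 - 5*k + 2/3) = 0.
deg f ≤ 3 (via 0,0,3).
Solve for f: f(k) = -(k**3 - 3*k**2 - 3*k + 4)/3 (degree 3 ≤ 3).
So s_k = (B(k−1)f/C)·t_k = (-(k**3 - 3*k**2 - 3*k + 4)/(3*k**3 - 3*k**2 - 15*k + 2))·t_k = (-2)**k*(k**3 - 3*k**2 - 3*k + 4).
Δs = (-2)**k*(-3*k**3 + 3*k**2 + 15*k - 2), as required.
Σ_(k=3)^(11) t_k = s_(12) − s_(3) = 5177344 − (40) = 5177304.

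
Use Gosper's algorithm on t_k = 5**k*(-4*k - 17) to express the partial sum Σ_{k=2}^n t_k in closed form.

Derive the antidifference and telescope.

Compute t_(k+1)/t_k: get 5*(4*k + 21)/(4*k + 17).
Gosper form: A/B · C(k+1)/C(k) with A=5, B=1, C=k + 17/4.
Key eq: (5)·f(k+1) = (1)·f(k) + (k + 17/4).
Bound: deg f ≤ 1.
A polynomial solution: f(k) = (k + 3)/4.
Get s_k = R·t_k = 5**k*(-k - 3) with R(k) = B(k−1)f(k)/C(k) = (k + 3)/(4*k + 17).
Verify: 5**k*(-4*k - 17) matches t_k.
s_(n+1) = 5**(n + 1)*(-n - 4) and s_(2) = -125, so S(n) = -5*5**n*n - 20*5**n + 125.

S(n) = -5*5**n*n - 20*5**n + 125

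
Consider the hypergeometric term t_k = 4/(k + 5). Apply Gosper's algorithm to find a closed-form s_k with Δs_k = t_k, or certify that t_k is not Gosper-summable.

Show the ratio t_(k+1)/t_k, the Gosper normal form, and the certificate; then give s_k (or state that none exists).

none — t_k is not Gosper-summable

Ratio r(k) = (k + 5)/(k + 6).
Normal form (A,B,C) = (k + 5, k + 6, 1).
Solve (k + 5)·f(k+1) − (k + 5)·f(k) = 1.
Degrees (1,1,0) ⇒ d ≤ 0.
Write f(k) = c0. Then LHS − RHS = -1, requiring -1 = 0: contradictory. No certificate.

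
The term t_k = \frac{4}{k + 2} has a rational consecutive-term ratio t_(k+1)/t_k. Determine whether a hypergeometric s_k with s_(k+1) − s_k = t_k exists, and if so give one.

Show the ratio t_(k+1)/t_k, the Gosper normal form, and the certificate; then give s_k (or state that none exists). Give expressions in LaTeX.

r(k) = (k + 2)/(k + 3) after simplifying.
So A=k + 2 and B=k + 3, with C=1.
Solve (k + 2)·f(k+1) − (k + 2)·f(k) = 1.
From deg A=1, deg B=1, deg C=0: d=0.
Write f(k) = c0. Then LHS − RHS = -1, requiring -1 = 0: contradictory. No certificate.

none — t_k is not Gosper-summable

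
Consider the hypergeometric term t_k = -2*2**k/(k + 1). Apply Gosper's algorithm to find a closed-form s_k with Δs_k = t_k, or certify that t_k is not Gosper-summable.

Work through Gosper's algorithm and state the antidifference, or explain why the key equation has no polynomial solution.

none (Gosper's algorithm certifies no s_k)

Ratio r(k) = 2*(k + 1)/(k + 2).
Normal form (A,B,C) = (2*k + 2, k + 2, 1).
Set up (2*k + 2)·f(k+1) − (k + 1)·f(k) − (1) = 0.
From deg A=1, deg B=1, deg C=0: d=-1.
d = -1 < 0 ⇒ no nonzero polynomial f; not summable.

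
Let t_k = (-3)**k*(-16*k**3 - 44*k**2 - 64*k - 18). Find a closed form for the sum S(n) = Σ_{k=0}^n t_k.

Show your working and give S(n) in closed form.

S(n) = -12*(-3)**n*n**3 - 42*(-3)**n*n**2 - 60*(-3)**n*n - 21*(-3)**n + 3

Ratio r(k) = 3*(-8*k**3 - 46*k**2 - 100*k - 71)/(8*k**3 + 22*k**2 + 32*k + 9).
So A=-3 and B=1, with C=k**3 + 11*k**2/4 + 4*k + 9/8.
f must satisfy (-3)·f(k+1) − (1)·f(k) = k**3 + 11*k**2/4 + 4*k + 9/8.
Degrees (0,0,3) ⇒ d ≤ 3.
Solve for f: f(k) = -(2*k - 1)*(2*k**2 + 2*k + 3)/16 (degree 3 ≤ 3).
So s_k = (B(k−1)f/C)·t_k = (-(2*k - 1)*(2*k**2 + 2*k + 3)/(2*(8*k**3 + 22*k**2 + 32*k + 9)))·t_k = (-3)**k*(4*k**3 + 2*k**2 + 4*k - 3).
Δs = (-3)**k*(-16*k**3 - 44*k**2 - 64*k - 18), as required.
Evaluate: s_(n+1) = (-3)**(n + 1)*(4*n**3 + 14*n**2 + 20*n + 7); subtract s_(0) = -3 ⇒ S(n) = -12*(-3)**n*n**3 - 42*(-3)**n*n**2 - 60*(-3)**n*n - 21*(-3)**n + 3.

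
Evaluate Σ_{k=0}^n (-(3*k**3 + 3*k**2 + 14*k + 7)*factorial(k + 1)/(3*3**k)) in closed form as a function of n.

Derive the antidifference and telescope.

S(n) = -3**(-n - 1)*(3**(n + 1) + 3*n**4*factorial(n) + 15*n**3*factorial(n) + 26*n**2*factorial(n) + 18*n*factorial(n) + 4*factorial(n))

Compute t_(k+1)/t_k: get (3*k**4 + 18*k**3 + 53*k**2 + 85*k + 54)/(3*(3*k**3 + 3*k**2 + 14*k + 7)).
A = k/3 + 2/3, B = 1, C = k**3 + k**2 + 14*k/3 + 7/3.
f must satisfy (k/3 + 2/3)·f(k+1) − (1)·f(k) = k**3 + k**2 + 14*k/3 + 7/3.
From deg A=1, deg B=0, deg C=3: d=2.
Solve for f: f(k) = 3*k**2 - 1 (degree 2 ≤ 2).
Then R = B(k−1)f/C = 3*(3*k**2 - 1)/(3*k**3 + 3*k**2 + 14*k + 7), so s_k = R(k)·t_k = -(3*k**2 - 1)*factorial(k + 1)/3**k.
Δs = -(3*k**3 + 3*k**2 + 14*k + 7)*factorial(k + 1)/(3*3**k), as required.
s_(n+1) = -3**(-n - 1)*(3*n**2 + 6*n + 2)*factorial(n + 2) and s_(0) = 1, so S(n) = -3**(-n - 1)*(3**(n + 1) + 3*n**4*factorial(n) + 15*n**3*factorial(n) + 26*n**2*factorial(n) + 18*n*factorial(n) + 4*factorial(n)).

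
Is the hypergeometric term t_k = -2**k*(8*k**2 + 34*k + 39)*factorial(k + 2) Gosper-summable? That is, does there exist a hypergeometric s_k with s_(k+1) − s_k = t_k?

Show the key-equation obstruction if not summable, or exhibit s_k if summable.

Compute t_(k+1)/t_k: get 2*(8*k**3 + 74*k**2 + 231*k + 243)/(8*k**2 + 34*k + 39).
Take A(k)=2*k + 6, B(k)=1, C(k)=k**2 + 17*k/4 + 39/8.
Key eq: (2*k + 6)·f(k+1) = (1)·f(k) + (k**2 + 17*k/4 + 39/8).
From deg A=1, deg B=0, deg C=2: d=1.
Solve for f: f(k) = (4*k + 3)/8 (degree 1 ≤ 1).
R(k) = B(k−1)·f(k)/C(k) = (4*k + 3)/(8*k**2 + 34*k + 39); s_k = R·t_k = -2**k*(4*k + 3)*factorial(k + 2).
s_(k+1) − s_k = -2**k*(8*k**2 + 34*k + 39)*factorial(k + 2) = t_k.

Yes. s_k = -2**k*(4*k + 3)*factorial(k + 2).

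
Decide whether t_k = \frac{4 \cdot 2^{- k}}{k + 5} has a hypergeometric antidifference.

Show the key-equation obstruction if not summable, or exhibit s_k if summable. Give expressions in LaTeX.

No — key equation has no polynomial f.

Ratio r(k) = (k + 5)/(2*(k + 6)).
Take A(k)=k/2 + 5/2, B(k)=k + 6, C(k)=1.
Solve (k/2 + 5/2)·f(k+1) − (k + 5)·f(k) = 1.
Degrees (1,1,0) ⇒ d ≤ -1.
d = -1 < 0 ⇒ no nonzero polynomial f; not summable.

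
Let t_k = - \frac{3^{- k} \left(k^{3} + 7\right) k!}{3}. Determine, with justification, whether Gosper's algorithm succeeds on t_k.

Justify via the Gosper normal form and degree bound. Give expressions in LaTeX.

t_(k+1)/t_k = (k + 1)*((k + 1)**3 + 7)/(3*(k**3 + 7)).
A = k/3 + 1/3, B = 1, C = k**3 + 7.
Need (k/3 + 1/3)·f(k+1) − (1)·f(k) = k**3 + 7.
d = 2 from the (1,0,3) case.
A polynomial solution: f(k) = 3*(k**2 - 3).
Certificate R = B(k−1)f/C = 3*(k**2 - 3)/(k**3 + 7) gives s_k = -(k**2 - 3)*factorial(k)/3**k.
Check: Δs_k = -(k**3 + 7)*factorial(k)/(3*3**k). ✓

Yes. s_k = - 3^{- k} \left(k^{2} - 3\right) k!.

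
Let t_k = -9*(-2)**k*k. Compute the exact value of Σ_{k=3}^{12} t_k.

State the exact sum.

Σ = -303048

t_(k+1)/t_k = -2 - 2/k.
Factor: A=-2; B=1; C=k.
f must satisfy (-2)·f(k+1) − (1)·f(k) = k.
From deg A=0, deg B=0, deg C=1: d=1.
Coefficient equations give f(k) = -(3*k - 2)/9.
Get s_k = R·t_k = (-2)**k*(3*k - 2) with R(k) = B(k−1)f(k)/C(k) = -(3*k - 2)/(9*k).
Δs = -9*(-2)**k*k, as required.
Sum = s_(13) − s_(3); s_(13) = -303104, s_(3) = -56 ⇒ -303048.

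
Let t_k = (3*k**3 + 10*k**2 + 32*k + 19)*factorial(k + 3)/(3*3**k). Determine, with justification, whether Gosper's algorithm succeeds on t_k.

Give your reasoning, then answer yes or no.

Yes. s_k = (3*k**2 + k + 3)*factorial(k + 3)/3**k.

Compute t_(k+1)/t_k: get (3*k**4 + 31*k**3 + 137*k**2 + 308*k + 256)/(3*(3*k**3 + 10*k**2 + 32*k + 19)).
So A=k/3 + 4/3 and B=1, with C=k**3 + 10*k**2/3 + 32*k/3 + 19/3.
Need (k/3 + 4/3)·f(k+1) − (1)·f(k) = k**3 + 10*k**2/3 + 32*k/3 + 19/3.
deg f ≤ 2 (via 1,0,3).
Match coefficients ⇒ f(k) = 3*k**2 + k + 3.
Certificate R = B(k−1)f/C = 3*(3*k**2 + k + 3)/(3*k**3 + 10*k**2 + 32*k + 19) gives s_k = (3*k**2 + k + 3)*factorial(k + 3)/3**k.
Verify: (3*k**3 + 10*k**2 + 32*k + 19)*factorial(k + 3)/(3*3**k) matches t_k.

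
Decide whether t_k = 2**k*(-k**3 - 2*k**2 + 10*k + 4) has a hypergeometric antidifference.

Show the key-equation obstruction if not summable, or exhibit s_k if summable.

Yes. s_k = 2**k*(-k**3 + 4*k**2 - 2).

Compute t_(k+1)/t_k: get 2*(k**3 + 5*k**2 - 3*k - 11)/(k**3 + 2*k**2 - 10*k - 4).
Normal form (A,B,C) = (2, 1, k**3 + 2*k**2 - 10*k - 4).
Key eq: (2)·f(k+1) = (1)·f(k) + (k**3 + 2*k**2 - 10*k - 4).
Bound: deg f ≤ 3.
Coefficient equations give f(k) = k**3 - 4*k**2 + 2.
Get s_k = R·t_k = 2**k*(-k**3 + 4*k**2 - 2) with R(k) = B(k−1)f(k)/C(k) = (k**3 - 4*k**2 + 2)/(k**3 + 2*k**2 - 10*k - 4).
s_(k+1) − s_k = 2**k*(-k**3 - 2*k**2 + 10*k + 4) = t_k.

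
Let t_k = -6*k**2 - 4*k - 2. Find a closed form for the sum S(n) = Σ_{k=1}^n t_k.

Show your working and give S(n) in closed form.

Compute t_(k+1)/t_k: get (3*k**2 + 8*k + 6)/(3*k**2 + 2*k + 1).
Gosper form: A/B · C(k+1)/C(k) with A=1, B=1, C=k**2 + 2*k/3 + 1/3.
Key eq: (1)·f(k+1) = (1)·f(k) + (k**2 + 2*k/3 + 1/3).
deg f ≤ 3 (via 0,0,2).
Solving with deg f ≤ 3: f(k) = k*(2*k**2 - k + 1)/6.
So s_k = (B(k−1)f/C)·t_k = (k*(2*k**2 - k + 1)/(2*(3*k**2 + 2*k + 1)))·t_k = k*(-2*k**2 + k - 1).
Δs = -6*k**2 - 4*k - 2, as required.
Σ_(k=1)^n t_k = s_(n+1) − s_(1) = (-2*n**3 - 5*n**2 - 5*n - 2) − (-2), i.e. n*(-2*n**2 - 5*n - 5).

S(n) = n*(-2*n**2 - 5*n - 5)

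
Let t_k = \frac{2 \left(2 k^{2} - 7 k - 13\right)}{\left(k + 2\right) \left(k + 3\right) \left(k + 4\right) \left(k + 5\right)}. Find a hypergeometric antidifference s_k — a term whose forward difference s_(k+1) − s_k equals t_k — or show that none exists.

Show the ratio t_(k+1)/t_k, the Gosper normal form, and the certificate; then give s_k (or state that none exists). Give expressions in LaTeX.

s_k = \frac{k \left(- k^{2} - 33 k - 44\right)}{6 \left(k + 2\right) \left(k + 3\right) \left(k + 4\right)}

Ratio r(k) = (k + 2)*(7*k - 2*(k + 1)**2 + 20)/((k + 6)*(-2*k**2 + 7*k + 13)).
A = k + 2, B = k + 6, C = k**2 - 7*k/2 - 13/2.
Set up (k + 2)·f(k+1) − (k + 5)·f(k) − (k**2 - 7*k/2 - 13/2) = 0.
Bound: deg f ≤ 3.
Coefficient equations give f(k) = -k*(k**2 + 33*k + 44)/24.
So s_k = (B(k−1)f/C)·t_k = (-k*(k + 5)*(k**2 + 33*k + 44)/(12*(2*k**2 - 7*k - 13)))·t_k = k*(-k**2 - 33*k - 44)/(6*(k + 2)*(k + 3)*(k + 4)).
s_(k+1) − s_k = 2*(2*k**2 - 7*k - 13)/(k**4 + 14*k**3 + 71*k**2 + 154*k + 120) = t_k.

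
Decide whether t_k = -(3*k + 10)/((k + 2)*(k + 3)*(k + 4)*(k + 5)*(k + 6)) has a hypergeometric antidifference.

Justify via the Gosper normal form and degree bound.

The ratio is (k + 2)*(3*k + 13)/((k + 7)*(3*k + 10)).
So A=k + 2 and B=k + 7, with C=k + 10/3.
Need (k + 2)·f(k+1) − (k + 6)·f(k) = k + 10/3.
Bound: deg f ≤ 4.
Coefficient equations give f(k) = k*(k + 3)*(k**2 + 11*k + 38)/120.
So s_k = (B(k−1)f/C)·t_k = (k*(k + 3)*(k + 6)*(k**2 + 11*k + 38)/(40*(3*k + 10)))·t_k = k*(-k**2 - 11*k - 38)/(40*(k**3 + 11*k**2 + 38*k + 40)).
Δs = (-3*k - 10)/(k**5 + 20*k**4 + 155*k**3 + 580*k**2 + 1044*k + 720), as required.

Yes. s_k = k*(-k**2 - 11*k - 38)/(40*(k**3 + 11*k**2 + 38*k + 40)).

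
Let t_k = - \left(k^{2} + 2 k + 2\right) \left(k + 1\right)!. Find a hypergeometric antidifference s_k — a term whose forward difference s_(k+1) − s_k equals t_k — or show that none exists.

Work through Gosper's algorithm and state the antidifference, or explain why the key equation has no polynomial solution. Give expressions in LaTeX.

s_k = - k \left(k + 1\right)!

r(k) = (k + 2)*(2*k + (k + 1)**2 + 4)/(k**2 + 2*k + 2) after simplifying.
Take A(k)=k + 2, B(k)=1, C(k)=k**2 + 2*k + 2.
Set up (k + 2)·f(k+1) − (1)·f(k) − (k**2 + 2*k + 2) = 0.
Degrees (1,0,2) ⇒ d ≤ 1.
Solve for f: f(k) = k (degree 1 ≤ 1).
So s_k = (B(k−1)f/C)·t_k = (k/(k**2 + 2*k + 2))·t_k = -k*factorial(k + 1).
Δs = -(k**2 + 2*k + 2)*factorial(k + 1), as required.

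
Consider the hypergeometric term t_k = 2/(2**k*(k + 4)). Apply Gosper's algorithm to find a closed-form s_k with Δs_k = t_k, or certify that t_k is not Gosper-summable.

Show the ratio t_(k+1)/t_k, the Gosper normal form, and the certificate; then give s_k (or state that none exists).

Step 1: r(k) = (k + 4)/(2*(k + 5)).
Factor: A=k/2 + 2; B=k + 5; C=1.
f must satisfy (k/2 + 2)·f(k+1) − (k + 4)·f(k) = 1.
Bound: deg f ≤ -1.
d = -1 < 0 ⇒ no nonzero polynomial f; not summable.

none — t_k is not Gosper-summable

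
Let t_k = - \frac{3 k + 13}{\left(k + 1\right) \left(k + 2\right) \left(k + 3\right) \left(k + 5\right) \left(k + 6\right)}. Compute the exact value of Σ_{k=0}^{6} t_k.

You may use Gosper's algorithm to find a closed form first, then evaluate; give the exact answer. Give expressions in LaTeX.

Σ = -427/4320

r(k) = (k + 1)*(k + 5)*(3*k + 16)/((k + 4)*(k + 7)*(3*k + 13)) after simplifying.
Gosper form: A/B · C(k+1)/C(k) with A=k + 1, B=k + 7, C=k**2 + 25*k/3 + 52/3.
f must satisfy (k + 1)·f(k+1) − (k + 6)·f(k) = k**2 + 25*k/3 + 52/3.
deg f ≤ 5 (via 1,1,2).
A polynomial solution: f(k) = k*(k + 3)*(k + 4)*(k**2 + 8*k + 17)/30.
Certificate R = B(k−1)f/C = k*(k + 3)*(k + 6)*(k**2 + 8*k + 17)/(10*(3*k + 13)) gives s_k = k*(-k**2 - 8*k - 17)/(10*(k**3 + 8*k**2 + 17*k + 10)).
Verify: (-3*k - 13)/(k**5 + 17*k**4 + 107*k**3 + 307*k**2 + 396*k + 180) matches t_k.
Evaluate s at k=7 and k=0: -427/4320 and 0; difference -427/4320.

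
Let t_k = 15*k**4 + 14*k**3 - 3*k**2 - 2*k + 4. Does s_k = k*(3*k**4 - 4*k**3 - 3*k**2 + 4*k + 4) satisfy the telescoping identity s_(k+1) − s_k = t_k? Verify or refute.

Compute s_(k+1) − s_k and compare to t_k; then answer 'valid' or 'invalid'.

Valid: the claim telescopes to t_k.

s_(k+1) = 3*k**5 + 11*k**4 + 11*k**3 + k**2 + 2*k + 4
s_(k+1) − s_k = 15*k**4 + 14*k**3 - 3*k**2 - 2*k + 4
(s_(k+1) − s_k) − t_k = 0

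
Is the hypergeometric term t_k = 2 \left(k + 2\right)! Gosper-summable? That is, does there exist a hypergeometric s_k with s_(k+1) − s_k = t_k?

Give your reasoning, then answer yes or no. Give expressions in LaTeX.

No; the degree bound rules out any f.

Ratio r(k) = k + 3.
A = k + 3, B = 1, C = 1.
Key eq: (k + 3)·f(k+1) = (1)·f(k) + (1).
d = -1 from the (1,0,0) case.
d = -1 < 0 ⇒ no nonzero polynomial f; not summable.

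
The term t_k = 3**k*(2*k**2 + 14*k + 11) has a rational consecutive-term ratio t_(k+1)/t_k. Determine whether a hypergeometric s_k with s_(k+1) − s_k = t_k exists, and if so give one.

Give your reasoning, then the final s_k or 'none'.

Compute t_(k+1)/t_k: get 3*(2*k**2 + 18*k + 27)/(2*k**2 + 14*k + 11).
Normal form (A,B,C) = (3, 1, k**2 + 7*k + 11/2).
Need (3)·f(k+1) − (1)·f(k) = k**2 + 7*k + 11/2.
Bound: deg f ≤ 2.
Solving with deg f ≤ 2: f(k) = (k**2 + 4*k - 2)/2.
Get s_k = R·t_k = 3**k*(k**2 + 4*k - 2) with R(k) = B(k−1)f(k)/C(k) = (k**2 + 4*k - 2)/(2*k**2 + 14*k + 11).
Verify: 3**k*(2*k**2 + 14*k + 11) matches t_k.

s_k = 3**k*(k**2 + 4*k - 2)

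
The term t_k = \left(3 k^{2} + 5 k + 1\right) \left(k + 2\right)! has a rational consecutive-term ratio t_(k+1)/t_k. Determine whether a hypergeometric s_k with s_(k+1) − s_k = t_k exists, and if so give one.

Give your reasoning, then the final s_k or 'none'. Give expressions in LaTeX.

Ratio r(k) = (k + 3)*(5*k + 3*(k + 1)**2 + 6)/(3*k**2 + 5*k + 1).
A = k + 3, B = 1, C = k**2 + 5*k/3 + 1/3.
Solve (k + 3)·f(k+1) − (1)·f(k) = k**2 + 5*k/3 + 1/3.
deg f ≤ 1 (via 1,0,2).
A polynomial solution: f(k) = (3*k - 4)/3.
R(k) = B(k−1)·f(k)/C(k) = (3*k - 4)/(3*k**2 + 5*k + 1); s_k = R·t_k = (3*k - 4)*factorial(k + 2).
Check: Δs_k = (3*k**2 + 5*k + 1)*factorial(k + 2). ✓

s_k = \left(3 k - 4\right) \left(k + 2\right)!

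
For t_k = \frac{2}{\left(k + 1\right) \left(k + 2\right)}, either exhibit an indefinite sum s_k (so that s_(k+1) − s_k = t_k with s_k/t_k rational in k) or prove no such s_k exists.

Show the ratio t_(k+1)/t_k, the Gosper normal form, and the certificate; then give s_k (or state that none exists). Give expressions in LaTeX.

Step 1: r(k) = (k + 1)/(k + 3).
So A=k + 1 and B=k + 3, with C=1.
Need (k + 1)·f(k+1) − (k + 2)·f(k) = 1.
Bound: deg f ≤ 1.
A polynomial solution: f(k) = k.
So s_k = (B(k−1)f/C)·t_k = (k*(k + 2))·t_k = 2*k/(k + 1).
s_(k+1) − s_k = 2/(k**2 + 3*k + 2) = t_k.

s_k = \frac{2 k}{k + 1}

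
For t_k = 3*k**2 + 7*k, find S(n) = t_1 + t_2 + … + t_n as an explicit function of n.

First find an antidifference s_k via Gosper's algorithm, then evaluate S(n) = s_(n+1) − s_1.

Compute t_(k+1)/t_k: get (3*k**2 + 13*k + 10)/(k*(3*k + 7)).
Normal form (A,B,C) = (1, 1, k**2 + 7*k/3).
f must satisfy (1)·f(k+1) − (1)·f(k) = k**2 + 7*k/3.
deg f ≤ 3 (via 0,0,2).
Solve for f: f(k) = k*(k - 1)*(k + 3)/3 (degree 3 ≤ 3).
R(k) = B(k−1)·f(k)/C(k) = (k - 1)*(k + 3)/(3*k + 7); s_k = R·t_k = k*(k**2 + 2*k - 3).
Δs = k*(3*k + 7), as required.
Σ_(k=1)^n t_k = s_(n+1) − s_(1) = (n*(n**2 + 5*n + 4)) − (0), i.e. n*(n**2 + 5*n + 4).

S(n) = n*(n**2 + 5*n + 4)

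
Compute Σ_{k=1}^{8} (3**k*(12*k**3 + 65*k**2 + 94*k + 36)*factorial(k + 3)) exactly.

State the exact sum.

Σ = 2969879375231784

Compute t_(k+1)/t_k: get 3*(12*k**4 + 149*k**3 + 664*k**2 + 1247*k + 828)/(12*k**3 + 65*k**2 + 94*k + 36).
Gosper form: A/B · C(k+1)/C(k) with A=3*k + 12, B=1, C=k**3 + 65*k**2/12 + 47*k/6 + 3.
Key eq: (3*k + 12)·f(k+1) = (1)·f(k) + (k**3 + 65*k**2/12 + 47*k/6 + 3).
From deg A=1, deg B=0, deg C=3: d=2.
Solve for f: f(k) = k*(4*k - 1)/12 (degree 2 ≤ 2).
So s_k = (B(k−1)f/C)·t_k = (k*(4*k - 1)/(12*k**3 + 65*k**2 + 94*k + 36))·t_k = 3**k*k*(4*k - 1)*factorial(k + 3).
Check: Δs_k = 3**k*(12*k**3 + 65*k**2 + 94*k + 36)*factorial(k + 3). ✓
Σ_(k=1)^(8) t_k = s_(9) − s_(1) = 2969879375232000 − (216) = 2969879375231784.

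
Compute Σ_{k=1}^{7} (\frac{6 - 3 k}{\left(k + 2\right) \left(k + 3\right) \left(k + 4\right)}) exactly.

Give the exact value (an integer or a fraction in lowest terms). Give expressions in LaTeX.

Σ = -7/220

r(k) = (k - 1)*(k + 2)/((k - 2)*(k + 5)) after simplifying.
Normal form (A,B,C) = (k + 2, k + 5, k - 2).
Need (k + 2)·f(k+1) − (k + 4)·f(k) = k - 2.
Bound: deg f ≤ 2.
Match coefficients ⇒ f(k) = -k.
So s_k = (B(k−1)f/C)·t_k = (-k*(k + 4)/(k - 2))·t_k = 3*k/((k + 2)*(k + 3)).
Verify: 3*(2 - k)/(k**3 + 9*k**2 + 26*k + 24) matches t_k.
Telescoping: Σ = s_(8) − s_(1) = 12/55 − (1/4) = -7/220.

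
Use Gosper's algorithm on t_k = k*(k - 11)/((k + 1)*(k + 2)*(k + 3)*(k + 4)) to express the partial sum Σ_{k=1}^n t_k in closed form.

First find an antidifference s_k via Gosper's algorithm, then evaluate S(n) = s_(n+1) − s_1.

S(n) = n*(-n**2 - 15*n - 14)/(6*(n**3 + 9*n**2 + 26*n + 24))

The ratio is (k - 10)*(k + 1)**2/(k*(k - 11)*(k + 5)).
Take A(k)=k + 1, B(k)=k + 5, C(k)=k**2 - 11*k.
Set up (k + 1)·f(k+1) − (k + 4)·f(k) − (k**2 - 11*k) = 0.
Bound: deg f ≤ 3.
Solving with deg f ≤ 3: f(k) = -k*(k - 1)*(k + 13)/6.
R(k) = B(k−1)·f(k)/C(k) = -(k - 1)*(k + 4)*(k + 13)/(6*(k - 11)); s_k = R·t_k = -k*(k**2 + 12*k - 13)/(6*(k + 1)*(k + 2)*(k + 3)).
Δs = k*(k - 11)/(k**4 + 10*k**3 + 35*k**2 + 50*k + 24), as required.
Telescope: S(n) = s_(n+1) − s_(1) = n*(-n**2 - 15*n - 14)/(6*(n**3 + 9*n**2 + 26*n + 24)) − (0) = n*(-n**2 - 15*n - 14)/(6*(n**3 + 9*n**2 + 26*n + 24)).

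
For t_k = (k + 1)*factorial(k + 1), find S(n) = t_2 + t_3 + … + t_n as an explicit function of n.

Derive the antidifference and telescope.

The ratio is (k + 2)**2/(k + 1).
So A=k + 2 and B=1, with C=k + 1.
Solve (k + 2)·f(k+1) − (1)·f(k) = k + 1.
d = 0 from the (1,0,1) case.
Coefficient equations give f(k) = 1.
R(k) = B(k−1)·f(k)/C(k) = 1/(k + 1); s_k = R·t_k = factorial(k + 1).
Check: Δs_k = (k + 1)*factorial(k + 1). ✓
Σ_(k=2)^n t_k = s_(n+1) − s_(2) = (factorial(n + 2)) − (6), i.e. factorial(n + 2) - 6.

S(n) = factorial(n + 2) - 6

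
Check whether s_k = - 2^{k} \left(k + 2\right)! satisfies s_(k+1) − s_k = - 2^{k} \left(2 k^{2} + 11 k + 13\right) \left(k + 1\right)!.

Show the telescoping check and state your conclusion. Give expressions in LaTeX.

s_(k+1) = -2**(k + 1)*factorial(k + 3)
s_(k+1) − s_k = -2**k*(2*k + 5)*factorial(k + 2)
(s_(k+1) − s_k) − t_k = 2**k*(2*k + 3)*factorial(k + 1)

Invalid: residual 2^{k} \left(2 k + 3\right) \left(k + 1\right)! ≠ 0.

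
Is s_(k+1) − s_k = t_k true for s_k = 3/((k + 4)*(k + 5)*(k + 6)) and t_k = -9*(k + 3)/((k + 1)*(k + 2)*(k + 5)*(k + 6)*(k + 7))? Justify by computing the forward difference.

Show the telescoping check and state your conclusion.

s_(k+1) = 3/((k + 5)*(k + 6)*(k + 7))
s_(k+1) − s_k = -9/((k + 4)*(k + 5)*(k + 6)*(k + 7))
(s_(k+1) − s_k) − t_k = 18*(2*k + 5)/(k**6 + 25*k**5 + 247*k**4 + 1219*k**3 + 3112*k**2 + 3796*k + 1680)

Invalid: residual 18*(2*k + 5)/(k**6 + 25*k**5 + 247*k**4 + 1219*k**3 + 3112*k**2 + 3796*k + 1680) ≠ 0.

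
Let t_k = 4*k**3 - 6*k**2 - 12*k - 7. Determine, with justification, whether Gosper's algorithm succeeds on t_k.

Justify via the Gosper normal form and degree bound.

Ratio r(k) = (4*k**3 + 6*k**2 - 12*k - 21)/(4*k**3 - 6*k**2 - 12*k - 7).
Normal form (A,B,C) = (1, 1, k**3 - 3*k**2/2 - 3*k - 7/4).
f must satisfy (1)·f(k+1) − (1)·f(k) = k**3 - 3*k**2/2 - 3*k - 7/4.
Degrees (0,0,3) ⇒ d ≤ 4.
Coefficient equations give f(k) = k*(k**3 - 4*k**2 - 2*k - 2)/4.
So s_k = (B(k−1)f/C)·t_k = (k*(k**3 - 4*k**2 - 2*k - 2)/(4*k**3 - 6*k**2 - 12*k - 7))·t_k = k*(k**3 - 4*k**2 - 2*k - 2).
Δs = 4*k**3 - 6*k**2 - 12*k - 7, as required.

Yes. s_k = k*(k**3 - 4*k**2 - 2*k - 2).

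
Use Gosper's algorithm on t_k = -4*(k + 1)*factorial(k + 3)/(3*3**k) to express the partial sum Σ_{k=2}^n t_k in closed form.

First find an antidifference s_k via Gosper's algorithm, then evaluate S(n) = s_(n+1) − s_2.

Ratio r(k) = (k + 2)*(k + 4)/(3*(k + 1)).
Gosper form: A/B · C(k+1)/C(k) with A=k/3 + 4/3, B=1, C=k + 1.
Set up (k/3 + 4/3)·f(k+1) − (1)·f(k) − (k + 1) = 0.
Degrees (1,0,1) ⇒ d ≤ 0.
Solve for f: f(k) = 3 (degree 0 ≤ 0).
Then R = B(k−1)f/C = 3/(k + 1), so s_k = R(k)·t_k = -4*factorial(k + 3)/3**k.
Δs = -4*(k + 1)*factorial(k + 3)/(3*3**k), as required.
s_(n+1) = -4*3**(-n - 1)*factorial(n + 4) and s_(2) = -160/3, so S(n) = 160/3 - 4*factorial(n + 4)/(3*3**n).

S(n) = 160/3 - 4*factorial(n + 4)/(3*3**n)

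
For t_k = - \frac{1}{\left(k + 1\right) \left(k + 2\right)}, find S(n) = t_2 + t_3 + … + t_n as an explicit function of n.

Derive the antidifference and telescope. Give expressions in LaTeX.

S(n) = \frac{1 - n}{3 \left(n + 2\right)}

Step 1: r(k) = (k + 1)/(k + 3).
Take A(k)=k + 1, B(k)=k + 3, C(k)=1.
f must satisfy (k + 1)·f(k+1) − (k + 2)·f(k) = 1.
Bound: deg f ≤ 1.
Coefficient equations give f(k) = k.
Certificate R = B(k−1)f/C = k*(k + 2) gives s_k = -k/(k + 1).
Δs = -1/(k**2 + 3*k + 2), as required.
s_(n+1) = (-n - 1)/(n + 2) and s_(2) = -2/3, so S(n) = (1 - n)/(3*(n + 2)).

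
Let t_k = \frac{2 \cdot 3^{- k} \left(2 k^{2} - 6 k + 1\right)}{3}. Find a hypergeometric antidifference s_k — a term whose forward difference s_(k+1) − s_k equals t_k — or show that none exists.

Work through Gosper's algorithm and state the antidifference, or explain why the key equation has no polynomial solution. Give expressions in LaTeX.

s_k = 2 \cdot 3^{- k} k \left(2 - k\right)

Ratio r(k) = (2*k**2 - 2*k - 3)/(3*(2*k**2 - 6*k + 1)).
Take A(k)=1/3, B(k)=1, C(k)=k**2 - 3*k + 1/2.
Need (1/3)·f(k+1) − (1)·f(k) = k**2 - 3*k + 1/2.
From deg A=0, deg B=0, deg C=2: d=2.
Solve for f: f(k) = -3*k*(k - 2)/2 (degree 2 ≤ 2).
Get s_k = R·t_k = 2*k*(2 - k)/3**k with R(k) = B(k−1)f(k)/C(k) = -3*k*(k - 2)/(2*k**2 - 6*k + 1).
Verify: 2*(2*k**2 - 6*k + 1)/(3*3**k) matches t_k.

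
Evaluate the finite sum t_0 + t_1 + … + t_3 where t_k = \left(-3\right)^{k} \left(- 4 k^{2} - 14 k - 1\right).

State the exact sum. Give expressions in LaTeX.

Step 1: r(k) = 3*(-4*k**2 - 22*k - 19)/(4*k**2 + 14*k + 1).
Gosper form: A/B · C(k+1)/C(k) with A=-3, B=1, C=k**2 + 7*k/2 + 1/4.
Need (-3)·f(k+1) − (1)·f(k) = k**2 + 7*k/2 + 1/4.
Bound: deg f ≤ 2.
Coefficient equations give f(k) = -(k**2 + 2*k - 2)/4.
Then R = B(k−1)f/C = -(k**2 + 2*k - 2)/(4*k**2 + 14*k + 1), so s_k = R(k)·t_k = (-3)**k*(k**2 + 2*k - 2).
Verify: (-3)**k*(-4*k**2 - 14*k - 1) matches t_k.
Telescoping: Σ = s_(4) − s_(0) = 1782 − (-2) = 1784.

Σ = 1784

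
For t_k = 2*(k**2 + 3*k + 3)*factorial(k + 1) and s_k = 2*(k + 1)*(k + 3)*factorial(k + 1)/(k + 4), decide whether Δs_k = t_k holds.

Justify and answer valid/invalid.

s_(k+1) = 2*(k + 2)*(k + 4)*factorial(k + 2)/(k + 5)
s_(k+1) − s_k = 2*(k**4 + 11*k**3 + 43*k**2 + 73*k + 49)*factorial(k + 1)/((k + 4)*(k + 5))
(s_(k+1) − s_k) − t_k = -2*(k**3 + 7*k**2 + 14*k + 11)*factorial(k + 1)/((k + 4)*(k + 5))

Invalid: residual -2*(k**3 + 7*k**2 + 14*k + 11)*factorial(k + 1)/((k + 4)*(k + 5)) ≠ 0.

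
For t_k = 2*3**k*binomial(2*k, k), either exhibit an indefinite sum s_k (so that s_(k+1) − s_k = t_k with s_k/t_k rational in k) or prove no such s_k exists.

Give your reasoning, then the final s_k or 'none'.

none (Gosper's algorithm certifies no s_k)

r(k) = 6*(2*k + 1)/(k + 1) after simplifying.
A = 12*k + 6, B = k + 1, C = 1.
Key eq: (12*k + 6)·f(k+1) = (k)·f(k) + (1).
d = -1 from the (1,1,0) case.
d = -1 < 0 ⇒ no nonzero polynomial f; not summable.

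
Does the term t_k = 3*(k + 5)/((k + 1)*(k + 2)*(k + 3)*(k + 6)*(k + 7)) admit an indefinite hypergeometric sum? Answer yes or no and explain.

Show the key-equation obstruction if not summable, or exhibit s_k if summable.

Yes. s_k = k*(k**2 + 9*k + 20)/(12*(k**3 + 9*k**2 + 20*k + 12)).

The ratio is (k + 1)*(k + 6)**2/((k + 4)*(k + 5)*(k + 8)).
Normal form (A,B,C) = (k + 1, k + 8, k**3 + 14*k**2 + 65*k + 100).
Key eq: (k + 1)·f(k+1) = (k + 7)·f(k) + (k**3 + 14*k**2 + 65*k + 100).
d = 6 from the (1,1,3) case.
Match coefficients ⇒ f(k) = k*(k + 3)*(k + 4)**2*(k + 5)**2/36.
R(k) = B(k−1)·f(k)/C(k) = k*(k + 3)*(k + 4)*(k + 7)/36; s_k = R·t_k = k*(k**2 + 9*k + 20)/(12*(k**3 + 9*k**2 + 20*k + 12)).
s_(k+1) − s_k = 3*(k + 5)/(k**5 + 19*k**4 + 131*k**3 + 401*k**2 + 540*k + 252) = t_k.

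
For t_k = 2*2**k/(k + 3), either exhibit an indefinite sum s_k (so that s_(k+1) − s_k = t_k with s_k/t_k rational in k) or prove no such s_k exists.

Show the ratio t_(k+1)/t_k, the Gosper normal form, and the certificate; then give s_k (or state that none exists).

not Gosper-summable; s_k does not exist

Step 1: r(k) = 2*(k + 3)/(k + 4).
Gosper form: A/B · C(k+1)/C(k) with A=2*k + 6, B=k + 4, C=1.
Key eq: (2*k + 6)·f(k+1) = (k + 3)·f(k) + (1).
Bound: deg f ≤ -1.
Negative degree bound (-1): no f exists, t_k not Gosper-summable.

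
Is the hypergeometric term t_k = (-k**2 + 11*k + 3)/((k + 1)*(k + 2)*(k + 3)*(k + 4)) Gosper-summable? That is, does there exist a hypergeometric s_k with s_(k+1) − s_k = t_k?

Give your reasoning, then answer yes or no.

Ratio r(k) = (k + 1)*(11*k - (k + 1)**2 + 14)/((k + 5)*(-k**2 + 11*k + 3)).
Take A(k)=k + 1, B(k)=k + 5, C(k)=k**2 - 11*k - 3.
Key eq: (k + 1)·f(k+1) = (k + 4)·f(k) + (k**2 - 11*k - 3).
From deg A=1, deg B=1, deg C=2: d=3.
A polynomial solution: f(k) = -k*(k**2 + 9*k - 1)/3.
Certificate R = B(k−1)f/C = -k*(k + 4)*(k**2 + 9*k - 1)/(3*(k**2 - 11*k - 3)) gives s_k = k*(k**2 + 9*k - 1)/(3*(k + 1)*(k + 2)*(k + 3)).
Check: Δs_k = (-k**2 + 11*k + 3)/(k**4 + 10*k**3 + 35*k**2 + 50*k + 24). ✓

Yes. s_k = k*(k**2 + 9*k - 1)/(3*(k + 1)*(k + 2)*(k + 3)).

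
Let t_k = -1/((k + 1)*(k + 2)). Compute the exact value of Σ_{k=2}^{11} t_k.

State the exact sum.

The ratio is (k + 1)/(k + 3).
A = k + 1, B = k + 3, C = 1.
Set up (k + 1)·f(k+1) − (k + 2)·f(k) − (1) = 0.
Degrees (1,1,0) ⇒ d ≤ 1.
Solve for f: f(k) = k (degree 1 ≤ 1).
So s_k = (B(k−1)f/C)·t_k = (k*(k + 2))·t_k = -k/(k + 1).
s_(k+1) − s_k = -1/(k**2 + 3*k + 2) = t_k.
Telescoping: Σ = s_(12) − s_(2) = -12/13 − (-2/3) = -10/39.

Σ = -10/39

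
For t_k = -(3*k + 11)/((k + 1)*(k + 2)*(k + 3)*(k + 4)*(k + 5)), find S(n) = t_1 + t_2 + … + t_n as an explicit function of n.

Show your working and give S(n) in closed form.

Ratio r(k) = (k + 1)*(3*k + 14)/((k + 6)*(3*k + 11)).
Normal form (A,B,C) = (k + 1, k + 6, k + 11/3).
Need (k + 1)·f(k+1) − (k + 5)·f(k) = k + 11/3.
Degrees (1,1,1) ⇒ d ≤ 4.
Match coefficients ⇒ f(k) = k*(k + 3)*(k**2 + 7*k + 14)/24.
So s_k = (B(k−1)f/C)·t_k = (k*(k + 3)*(k + 5)*(k**2 + 7*k + 14)/(8*(3*k + 11)))·t_k = k*(-k**2 - 7*k - 14)/(8*(k**3 + 7*k**2 + 14*k + 8)).
Check: Δs_k = (-3*k - 11)/(k**5 + 15*k**4 + 85*k**3 + 225*k**2 + 274*k + 120). ✓
Telescope: S(n) = s_(n+1) − s_(1) = (-n**3 - 10*n**2 - 31*n - 22)/(8*(n**3 + 10*n**2 + 31*n + 30)) − (-11/120) = n*(-n**2 - 10*n - 31)/(30*(n**3 + 10*n**2 + 31*n + 30)).

S(n) = n*(-n**2 - 10*n - 31)/(30*(n**3 + 10*n**2 + 31*n + 30))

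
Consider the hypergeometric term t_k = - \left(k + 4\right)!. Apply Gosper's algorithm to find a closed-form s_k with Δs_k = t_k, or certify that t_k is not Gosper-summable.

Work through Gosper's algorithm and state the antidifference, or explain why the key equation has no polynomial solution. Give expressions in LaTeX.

no hypergeometric antidifference exists

The ratio is k + 5.
Factor: A=k + 5; B=1; C=1.
Set up (k + 5)·f(k+1) − (1)·f(k) − (1) = 0.
deg f ≤ -1 (via 1,0,0).
d = -1 < 0 ⇒ no nonzero polynomial f; not summable.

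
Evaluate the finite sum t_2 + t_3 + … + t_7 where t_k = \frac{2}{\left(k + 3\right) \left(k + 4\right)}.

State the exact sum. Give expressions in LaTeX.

Ratio r(k) = (k + 3)/(k + 5).
Take A(k)=k + 3, B(k)=k + 5, C(k)=1.
Key eq: (k + 3)·f(k+1) = (k + 4)·f(k) + (1).
Bound: deg f ≤ 1.
A polynomial solution: f(k) = k/3.
Get s_k = R·t_k = 2*k/(3*(k + 3)) with R(k) = B(k−1)f(k)/C(k) = k*(k + 4)/3.
Verify: 2/(k**2 + 7*k + 12) matches t_k.
Sum = s_(8) − s_(2); s_(8) = 16/33, s_(2) = 4/15 ⇒ 12/55.

Σ = 12/55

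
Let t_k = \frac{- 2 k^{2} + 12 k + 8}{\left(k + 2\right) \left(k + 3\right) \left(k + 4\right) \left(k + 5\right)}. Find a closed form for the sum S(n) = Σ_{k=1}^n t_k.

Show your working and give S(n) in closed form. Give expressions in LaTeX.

Compute t_(k+1)/t_k: get (k**3 - 2*k**2 - 17*k - 18)/(k**3 - 40*k - 24).
Factor: A=k + 2; B=k + 6; C=k**2 - 6*k - 4.
Need (k + 2)·f(k+1) − (k + 5)·f(k) = k**2 - 6*k - 4.
deg f ≤ 3 (via 1,1,2).
Solving with deg f ≤ 3: f(k) = -k*(k**2 + 33*k + 14)/24.
Get s_k = R·t_k = k*(k**2 + 33*k + 14)/(12*(k + 2)*(k + 3)*(k + 4)) with R(k) = B(k−1)f(k)/C(k) = -k*(k + 5)*(k**2 + 33*k + 14)/(24*(k**2 - 6*k - 4)).
s_(k+1) − s_k = 2*(-k**2 + 6*k + 4)/(k**4 + 14*k**3 + 71*k**2 + 154*k + 120) = t_k.
Σ_(k=1)^n t_k = s_(n+1) − s_(1) = ((n**3 + 36*n**2 + 83*n + 48)/(12*(n**3 + 12*n**2 + 47*n + 60))) − (1/15), i.e. n*(n**2 + 132*n + 227)/(60*(n**3 + 12*n**2 + 47*n + 60)).

S(n) = \frac{n \left(n^{2} + 132 n + 227\right)}{60 \left(n^{3} + 12 n^{2} + 47 n + 60\right)}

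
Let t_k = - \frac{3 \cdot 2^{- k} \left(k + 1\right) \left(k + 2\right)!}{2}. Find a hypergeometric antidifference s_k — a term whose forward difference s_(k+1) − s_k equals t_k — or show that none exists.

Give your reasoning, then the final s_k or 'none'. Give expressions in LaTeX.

s_k = - 3 \cdot 2^{- k} \left(k + 2\right)!

Ratio r(k) = (k + 2)*(k + 3)/(2*(k + 1)).
Normal form (A,B,C) = (k/2 + 3/2, 1, k + 1).
f must satisfy (k/2 + 3/2)·f(k+1) − (1)·f(k) = k + 1.
Degrees (1,0,1) ⇒ d ≤ 0.
Solve for f: f(k) = 2 (degree 0 ≤ 0).
R(k) = B(k−1)·f(k)/C(k) = 2/(k + 1); s_k = R·t_k = -3*factorial(k + 2)/2**k.
s_(k+1) − s_k = -3*(k + 1)*factorial(k + 2)/(2*2**k) = t_k.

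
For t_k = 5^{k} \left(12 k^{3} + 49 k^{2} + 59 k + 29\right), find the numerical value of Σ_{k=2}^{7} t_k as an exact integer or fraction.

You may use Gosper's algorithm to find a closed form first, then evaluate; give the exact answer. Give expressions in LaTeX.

The ratio is 5*(12*k**3 + 85*k**2 + 193*k + 149)/(12*k**3 + 49*k**2 + 59*k + 29).
Normal form (A,B,C) = (5, 1, k**3 + 49*k**2/12 + 59*k/12 + 29/12).
Solve (5)·f(k+1) − (1)·f(k) = k**3 + 49*k**2/12 + 59*k/12 + 29/12.
d = 3 from the (0,0,3) case.
Match coefficients ⇒ f(k) = (3*k**3 + k**2 + k + 1)/12.
Certificate R = B(k−1)f/C = (3*k**3 + k**2 + k + 1)/(12*k**3 + 49*k**2 + 59*k + 29) gives s_k = 5**k*(3*k**3 + k**2 + k + 1).
Δs = 5**k*(12*k**3 + 49*k**2 + 59*k + 29), as required.
Evaluate s at k=8 and k=2: 628515625 and 775; difference 628514850.

Σ = 628514850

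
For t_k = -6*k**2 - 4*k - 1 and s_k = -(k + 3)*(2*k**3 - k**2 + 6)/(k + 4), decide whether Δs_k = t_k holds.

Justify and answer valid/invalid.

Invalid: residual (4*k**3 + 29*k**2 + 17*k - 2)/(k**2 + 9*k + 20) ≠ 0.

s_(k+1) = -(k + 4)*(2*(k + 1)**3 - (k + 1)**2 + 6)/(k + 5)
s_(k+1) − s_k = 2*(-3*k**4 - 27*k**3 - 64*k**2 - 36*k - 11)/(k**2 + 9*k + 20)
(s_(k+1) − s_k) − t_k = (4*k**3 + 29*k**2 + 17*k - 2)/(k**2 + 9*k + 20)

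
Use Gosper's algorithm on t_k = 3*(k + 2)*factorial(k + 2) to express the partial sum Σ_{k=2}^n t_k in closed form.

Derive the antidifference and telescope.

S(n) = 3*factorial(n + 3) - 72

t_(k+1)/t_k = (k + 3)**2/(k + 2).
Take A(k)=k + 3, B(k)=1, C(k)=k + 2.
Need (k + 3)·f(k+1) − (1)·f(k) = k + 2.
From deg A=1, deg B=0, deg C=1: d=0.
Solving with deg f ≤ 0: f(k) = 1.
Then R = B(k−1)f/C = 1/(k + 2), so s_k = R(k)·t_k = 3*factorial(k + 2).
s_(k+1) − s_k = 3*(k + 2)*factorial(k + 2) = t_k.
Σ_(k=2)^n t_k = s_(n+1) − s_(2) = (3*factorial(n + 3)) − (72), i.e. 3*factorial(n + 3) - 72.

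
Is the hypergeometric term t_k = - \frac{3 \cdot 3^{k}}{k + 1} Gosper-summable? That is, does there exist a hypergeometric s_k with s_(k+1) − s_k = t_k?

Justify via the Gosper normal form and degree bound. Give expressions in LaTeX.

r(k) = 3*(k + 1)/(k + 2) after simplifying.
So A=3*k + 3 and B=k + 2, with C=1.
Need (3*k + 3)·f(k+1) − (k + 1)·f(k) = 1.
From deg A=1, deg B=1, deg C=0: d=-1.
Bound -1 < 0, so the key equation has no polynomial solution.

No — negative degree bound, so no certificate f.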